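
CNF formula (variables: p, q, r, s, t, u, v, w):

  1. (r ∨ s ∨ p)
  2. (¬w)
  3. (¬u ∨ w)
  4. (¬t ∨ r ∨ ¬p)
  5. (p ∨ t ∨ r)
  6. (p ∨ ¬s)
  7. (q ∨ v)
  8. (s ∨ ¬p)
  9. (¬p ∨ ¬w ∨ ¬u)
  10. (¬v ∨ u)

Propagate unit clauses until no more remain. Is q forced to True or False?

(¬w) is a unit clause: w = False.
From (w ∨ ¬u) and w = False: u = False.
(u ∨ ¬v) with u = False leaves only ¬v, so v = False.
(q ∨ v) with v = False leaves only q, so q = True.

True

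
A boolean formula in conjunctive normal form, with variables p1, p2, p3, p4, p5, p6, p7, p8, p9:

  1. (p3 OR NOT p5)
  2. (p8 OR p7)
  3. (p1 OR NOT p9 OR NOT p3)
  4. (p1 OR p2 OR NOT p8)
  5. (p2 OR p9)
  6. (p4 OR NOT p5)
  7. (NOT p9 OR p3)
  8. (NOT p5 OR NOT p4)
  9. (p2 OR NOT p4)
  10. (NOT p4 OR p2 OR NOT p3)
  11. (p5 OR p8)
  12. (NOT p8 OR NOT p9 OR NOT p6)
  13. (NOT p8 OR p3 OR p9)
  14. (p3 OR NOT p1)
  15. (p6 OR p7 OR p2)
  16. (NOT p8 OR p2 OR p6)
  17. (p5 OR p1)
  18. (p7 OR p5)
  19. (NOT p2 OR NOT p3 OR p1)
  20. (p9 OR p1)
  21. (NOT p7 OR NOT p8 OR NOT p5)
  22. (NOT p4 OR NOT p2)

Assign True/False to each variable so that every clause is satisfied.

p1=T, p2=T, p3=T, p4=F, p5=F, p6=T, p7=T, p8=T, p9=F

Set p1 = True and propagate.
  then p3 is forced to True.
Set p2 = True and propagate.
  then p4 is forced to False.
  then p5 is forced to False.
  then p8 is forced to True.
  then p7 is forced to True.
Branch on p6: take p6 = True.
  then p9 is forced to False.
Every clause has at least one true literal under this assignment.
Check each clause:
  1. (NOT p5 OR p3) — p3 is true.
  2. (p8 OR p7) — p8 is true.
  3. (NOT p3 OR p1 OR NOT p9) — p1 is true.
  4. (p2 OR NOT p8 OR p1) — p1 is true.
  5. (p2 OR p9) — p2 is true.
  6. (p4 OR NOT p5) — NOT p5 is true.
  7. (NOT p9 OR p3) — p3 is true.
  8. (NOT p5 OR NOT p4) — NOT p5 is true.
  9. (NOT p4 OR p2) — p2 is true.
  10. (p2 OR NOT p4 OR NOT p3) — p2 is true.
  11. (p8 OR p5) — p8 is true.
  12. (NOT p6 OR NOT p8 OR NOT p9) — NOT p9 is true.
  13. (p3 OR p9 OR NOT p8) — p3 is true.
  14. (p3 OR NOT p1) — p3 is true.
  15. (p7 OR p2 OR p6) — p2 is true.
  16. (p2 OR NOT p8 OR p6) — p2 is true.
  17. (p5 OR p1) — p1 is true.
  18. (p5 OR p7) — p7 is true.
  19. (NOT p2 OR p1 OR NOT p3) — p1 is true.
  20. (p1 OR p9) — p1 is true.
  21. (NOT p7 OR NOT p8 OR NOT p5) — NOT p5 is true.
  22. (NOT p2 OR NOT p4) — NOT p4 is true.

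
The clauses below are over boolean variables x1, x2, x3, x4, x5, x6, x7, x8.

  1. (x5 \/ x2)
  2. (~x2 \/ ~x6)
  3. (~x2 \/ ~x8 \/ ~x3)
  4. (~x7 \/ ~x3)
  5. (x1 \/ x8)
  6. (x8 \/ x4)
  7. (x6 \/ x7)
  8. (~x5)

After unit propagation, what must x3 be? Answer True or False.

Unit clause (~x5) sets x5 = False.
From (x2 \/ x5) and x5 = False: x2 = True.
In (~x6 \/ ~x2), ~x2 is now false; ~x6 must hold, so x6 = False.
(x7 \/ x6) with x6 = False leaves only x7, so x7 = True.
From (~x3 \/ ~x7) and x7 = True: x3 = False.

False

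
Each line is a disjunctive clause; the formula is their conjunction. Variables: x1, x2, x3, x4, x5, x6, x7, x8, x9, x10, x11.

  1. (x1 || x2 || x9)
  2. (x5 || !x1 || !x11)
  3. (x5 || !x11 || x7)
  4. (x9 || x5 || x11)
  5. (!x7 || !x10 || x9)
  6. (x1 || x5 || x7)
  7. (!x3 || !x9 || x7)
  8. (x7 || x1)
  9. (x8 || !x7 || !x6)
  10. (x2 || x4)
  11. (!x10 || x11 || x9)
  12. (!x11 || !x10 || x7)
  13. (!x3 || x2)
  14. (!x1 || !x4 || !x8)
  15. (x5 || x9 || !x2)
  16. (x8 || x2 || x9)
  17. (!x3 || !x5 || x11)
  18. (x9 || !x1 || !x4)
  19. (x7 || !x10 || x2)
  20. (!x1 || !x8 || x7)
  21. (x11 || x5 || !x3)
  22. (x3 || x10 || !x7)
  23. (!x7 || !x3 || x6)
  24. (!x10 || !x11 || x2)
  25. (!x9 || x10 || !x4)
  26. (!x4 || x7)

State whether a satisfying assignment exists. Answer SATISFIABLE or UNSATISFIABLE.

SATISFIABLE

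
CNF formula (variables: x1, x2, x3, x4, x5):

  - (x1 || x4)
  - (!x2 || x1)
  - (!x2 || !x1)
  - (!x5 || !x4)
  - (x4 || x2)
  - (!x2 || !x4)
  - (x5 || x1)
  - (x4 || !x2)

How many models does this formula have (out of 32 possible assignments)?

2

Satisfying assignments:
  x1=1 x2=0 x3=0 x4=1 x5=0
  x1=1 x2=0 x3=1 x4=1 x5=0
That's 2 in total.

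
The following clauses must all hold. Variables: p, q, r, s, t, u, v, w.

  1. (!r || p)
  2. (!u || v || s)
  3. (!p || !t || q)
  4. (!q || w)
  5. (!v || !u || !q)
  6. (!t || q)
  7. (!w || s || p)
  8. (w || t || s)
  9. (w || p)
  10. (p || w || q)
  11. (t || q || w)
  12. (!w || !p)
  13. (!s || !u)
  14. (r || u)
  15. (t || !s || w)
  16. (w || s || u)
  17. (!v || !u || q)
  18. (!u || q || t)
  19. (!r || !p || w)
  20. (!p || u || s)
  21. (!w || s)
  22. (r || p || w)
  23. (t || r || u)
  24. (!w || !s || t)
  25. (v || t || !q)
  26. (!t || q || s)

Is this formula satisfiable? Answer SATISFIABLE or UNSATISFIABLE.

w = True:
  propagation gives p=False, r=False, s=True, u=False; an empty clause results — contradiction.
w = False:
  propagation gives q=False, t=False; an empty clause results — contradiction.
Every branch closes, so no satisfying assignment exists.

UNSATISFIABLE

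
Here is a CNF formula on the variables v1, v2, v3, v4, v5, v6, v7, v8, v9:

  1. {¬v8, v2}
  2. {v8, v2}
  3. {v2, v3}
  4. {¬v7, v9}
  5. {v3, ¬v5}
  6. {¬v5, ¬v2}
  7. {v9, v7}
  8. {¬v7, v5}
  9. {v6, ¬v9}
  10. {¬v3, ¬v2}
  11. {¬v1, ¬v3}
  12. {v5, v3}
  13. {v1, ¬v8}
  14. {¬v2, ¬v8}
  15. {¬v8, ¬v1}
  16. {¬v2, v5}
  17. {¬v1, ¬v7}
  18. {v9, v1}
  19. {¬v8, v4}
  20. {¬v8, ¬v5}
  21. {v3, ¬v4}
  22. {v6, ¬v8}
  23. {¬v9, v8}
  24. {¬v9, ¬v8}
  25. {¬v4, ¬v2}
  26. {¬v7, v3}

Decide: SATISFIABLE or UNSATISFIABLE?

v8 = True:
  propagation gives v2=True; an empty clause results — contradiction.
v8 = False:
  propagation gives v2=True, v5=False; an empty clause results — contradiction.
Every branch closes, so no satisfying assignment exists.

UNSATISFIABLE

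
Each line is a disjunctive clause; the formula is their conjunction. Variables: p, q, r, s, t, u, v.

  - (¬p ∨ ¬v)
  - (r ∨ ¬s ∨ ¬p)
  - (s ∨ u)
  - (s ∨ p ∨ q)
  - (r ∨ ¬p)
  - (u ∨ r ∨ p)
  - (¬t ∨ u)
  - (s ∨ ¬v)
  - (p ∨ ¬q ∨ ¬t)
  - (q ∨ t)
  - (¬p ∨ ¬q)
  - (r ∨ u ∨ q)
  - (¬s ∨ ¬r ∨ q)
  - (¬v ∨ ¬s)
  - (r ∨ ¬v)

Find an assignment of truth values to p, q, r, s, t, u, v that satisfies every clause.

p = T, q = F, r = T, s = F, t = T, u = T, v = F

Check each clause:
  1. (¬p ∨ ¬v) — ¬v is true.
  2. (r ∨ ¬p ∨ ¬s) — r is true.
  3. (s ∨ u) — u is true.
  4. (s ∨ p ∨ q) — p is true.
  5. (r ∨ ¬p) — r is true.
  6. (p ∨ r ∨ u) — p is true.
  7. (¬t ∨ u) — u is true.
  8. (s ∨ ¬v) — ¬v is true.
  9. (¬t ∨ ¬q ∨ p) — p is true.
  10. (q ∨ t) — t is true.
  11. (¬p ∨ ¬q) — ¬q is true.
  12. (r ∨ u ∨ q) — r is true.
  13. (¬r ∨ ¬s ∨ q) — ¬s is true.
  14. (¬v ∨ ¬s) — ¬v is true.
  15. (r ∨ ¬v) — ¬v is true.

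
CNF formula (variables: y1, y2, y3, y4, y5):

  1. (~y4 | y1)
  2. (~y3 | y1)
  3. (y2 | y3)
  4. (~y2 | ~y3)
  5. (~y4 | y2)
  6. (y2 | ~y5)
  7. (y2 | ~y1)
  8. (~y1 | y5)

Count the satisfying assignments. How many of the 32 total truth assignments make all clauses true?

4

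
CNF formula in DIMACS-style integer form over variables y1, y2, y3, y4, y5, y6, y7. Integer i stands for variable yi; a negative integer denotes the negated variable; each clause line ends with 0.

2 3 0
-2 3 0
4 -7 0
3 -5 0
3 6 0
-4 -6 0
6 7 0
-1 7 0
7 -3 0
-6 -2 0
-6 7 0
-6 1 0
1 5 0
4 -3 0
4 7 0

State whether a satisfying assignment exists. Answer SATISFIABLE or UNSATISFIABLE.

SATISFIABLE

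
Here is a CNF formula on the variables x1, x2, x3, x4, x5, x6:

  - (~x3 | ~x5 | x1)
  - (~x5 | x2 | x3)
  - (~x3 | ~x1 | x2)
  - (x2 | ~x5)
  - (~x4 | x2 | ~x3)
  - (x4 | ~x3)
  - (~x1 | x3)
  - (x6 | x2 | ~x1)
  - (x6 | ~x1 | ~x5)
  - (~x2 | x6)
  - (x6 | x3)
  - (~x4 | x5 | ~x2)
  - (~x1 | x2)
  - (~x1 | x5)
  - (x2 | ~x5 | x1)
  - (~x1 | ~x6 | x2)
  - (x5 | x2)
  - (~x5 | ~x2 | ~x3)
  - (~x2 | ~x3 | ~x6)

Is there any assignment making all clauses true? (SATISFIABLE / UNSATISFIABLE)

SATISFIABLE

Try x1 = False.
Try x2 = True.
  then x6 is forced to True.
  then x3 is forced to False.
For the remaining variables, x4 = False, x5 = False works.
So x1=0  x2=1  x3=0  x4=0  x5=0  x6=1 is a satisfying assignment.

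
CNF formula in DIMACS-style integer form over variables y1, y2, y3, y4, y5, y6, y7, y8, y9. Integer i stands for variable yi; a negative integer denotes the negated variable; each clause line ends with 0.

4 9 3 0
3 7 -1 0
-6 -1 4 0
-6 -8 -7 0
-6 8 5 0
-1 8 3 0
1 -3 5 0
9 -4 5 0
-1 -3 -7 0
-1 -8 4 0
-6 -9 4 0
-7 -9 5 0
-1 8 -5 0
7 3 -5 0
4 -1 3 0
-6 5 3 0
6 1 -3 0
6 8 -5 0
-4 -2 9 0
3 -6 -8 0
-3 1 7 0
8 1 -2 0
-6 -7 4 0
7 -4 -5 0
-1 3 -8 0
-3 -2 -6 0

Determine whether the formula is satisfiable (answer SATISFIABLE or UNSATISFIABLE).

SATISFIABLE

Branch on y1: take y1 = True.
For the remaining variables, y2 = True, y3 = True, y4 = False, y5 = False, y6 = False, y7 = False, y8 = False, y9 = True works.
Every clause has at least one true literal under this assignment.
So y1=T, y2=T, y3=T, y4=F, y5=F, y6=F, y7=F, y8=F, y9=T is a satisfying assignment.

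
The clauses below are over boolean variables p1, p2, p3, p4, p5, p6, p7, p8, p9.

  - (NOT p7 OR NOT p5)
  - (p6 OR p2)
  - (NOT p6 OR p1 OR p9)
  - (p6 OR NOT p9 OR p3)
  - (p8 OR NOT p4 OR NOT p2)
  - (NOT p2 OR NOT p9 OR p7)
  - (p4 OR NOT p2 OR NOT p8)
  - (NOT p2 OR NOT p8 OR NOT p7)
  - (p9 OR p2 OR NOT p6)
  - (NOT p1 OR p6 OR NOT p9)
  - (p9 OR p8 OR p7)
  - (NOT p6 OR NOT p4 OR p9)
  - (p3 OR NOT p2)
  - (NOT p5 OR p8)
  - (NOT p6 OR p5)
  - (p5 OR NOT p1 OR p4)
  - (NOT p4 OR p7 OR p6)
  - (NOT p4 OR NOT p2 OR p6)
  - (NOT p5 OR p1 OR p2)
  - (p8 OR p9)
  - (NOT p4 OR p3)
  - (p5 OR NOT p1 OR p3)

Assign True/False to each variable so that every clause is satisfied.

p1=True  p2=False  p3=False  p4=False  p5=True  p6=True  p7=False  p8=True  p9=True

Check each clause:
  1. (NOT p5 OR NOT p7) — NOT p7 is true.
  2. (p2 OR p6) — p6 is true.
  3. (NOT p6 OR p1 OR p9) — p9 is true.
  4. (NOT p9 OR p3 OR p6) — p6 is true.
  5. (p8 OR NOT p4 OR NOT p2) — p8 is true.
  6. (NOT p2 OR NOT p9 OR p7) — NOT p2 is true.
  7. (NOT p8 OR p4 OR NOT p2) — NOT p2 is true.
  8. (NOT p8 OR NOT p2 OR NOT p7) — NOT p7 is true.
  9. (NOT p6 OR p9 OR p2) — p9 is true.
  10. (NOT p9 OR p6 OR NOT p1) — p6 is true.
  11. (p9 OR p7 OR p8) — p8 is true.
  12. (p9 OR NOT p6 OR NOT p4) — p9 is true.
  13. (NOT p2 OR p3) — NOT p2 is true.
  14. (NOT p5 OR p8) — p8 is true.
  15. (p5 OR NOT p6) — p5 is true.
  16. (NOT p1 OR p5 OR p4) — p5 is true.
  17. (p7 OR NOT p4 OR p6) — NOT p4 is true.
  18. (NOT p4 OR p6 OR NOT p2) — NOT p4 is true.
  19. (NOT p5 OR p1 OR p2) — p1 is true.
  20. (p9 OR p8) — p8 is true.
  21. (NOT p4 OR p3) — NOT p4 is true.
  22. (p5 OR NOT p1 OR p3) — p5 is true.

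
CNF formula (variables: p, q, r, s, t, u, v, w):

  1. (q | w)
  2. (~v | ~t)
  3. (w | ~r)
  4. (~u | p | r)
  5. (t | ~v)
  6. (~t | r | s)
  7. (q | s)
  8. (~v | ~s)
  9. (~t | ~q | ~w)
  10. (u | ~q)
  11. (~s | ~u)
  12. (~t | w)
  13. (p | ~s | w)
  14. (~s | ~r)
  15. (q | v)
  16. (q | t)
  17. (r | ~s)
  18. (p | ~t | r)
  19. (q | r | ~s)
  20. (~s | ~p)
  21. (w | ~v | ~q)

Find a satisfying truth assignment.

Branch on p: take p = True.
  then s is forced to False.
  then q is forced to True.
  then u is forced to True.
Set r = False and propagate.
  then t is forced to False.
  then v is forced to False.
w is now unconstrained; take w = False.

p=T  q=T  r=F  s=F  t=F  u=T  v=F  w=F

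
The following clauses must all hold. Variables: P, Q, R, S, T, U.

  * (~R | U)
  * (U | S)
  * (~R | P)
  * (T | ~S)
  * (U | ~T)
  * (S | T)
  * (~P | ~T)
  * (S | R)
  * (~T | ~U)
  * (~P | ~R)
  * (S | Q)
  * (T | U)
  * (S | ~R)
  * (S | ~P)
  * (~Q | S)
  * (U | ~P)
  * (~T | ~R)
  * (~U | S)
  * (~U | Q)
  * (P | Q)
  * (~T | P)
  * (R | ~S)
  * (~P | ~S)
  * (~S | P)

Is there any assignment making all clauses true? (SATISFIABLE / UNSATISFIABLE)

UNSATISFIABLE

S = True:
  propagation gives T=True, U=True; an empty clause results — contradiction.
S = False:
  propagation gives U=True; an empty clause results — contradiction.
Every branch closes, so no satisfying assignment exists.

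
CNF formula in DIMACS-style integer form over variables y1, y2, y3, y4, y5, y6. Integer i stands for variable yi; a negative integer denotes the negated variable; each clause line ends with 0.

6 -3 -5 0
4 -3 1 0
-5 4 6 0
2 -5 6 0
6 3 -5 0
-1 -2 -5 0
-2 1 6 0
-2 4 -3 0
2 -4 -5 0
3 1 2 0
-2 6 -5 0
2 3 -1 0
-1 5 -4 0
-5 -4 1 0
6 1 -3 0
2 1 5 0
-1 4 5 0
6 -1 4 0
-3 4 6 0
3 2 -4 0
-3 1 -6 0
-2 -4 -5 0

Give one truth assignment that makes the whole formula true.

y1=T  y2=F  y3=T  y4=F  y5=T  y6=T

Branch on y1: take y1 = True.
The remaining clauses are satisfied by y2 = False, y3 = True, y4 = False, y5 = True, y6 = True.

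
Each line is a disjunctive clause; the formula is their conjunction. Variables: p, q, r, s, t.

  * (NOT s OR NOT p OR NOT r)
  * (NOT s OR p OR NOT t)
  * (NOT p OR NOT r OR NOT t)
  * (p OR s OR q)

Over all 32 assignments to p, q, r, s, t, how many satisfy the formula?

18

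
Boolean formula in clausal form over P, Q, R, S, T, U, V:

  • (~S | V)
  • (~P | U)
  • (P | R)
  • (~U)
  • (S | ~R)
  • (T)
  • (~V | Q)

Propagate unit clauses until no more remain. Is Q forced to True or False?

True

(~U) stands alone — U = False.
(U | ~P): since U = False, the clause reduces to (~P). P = False.
In (P | R), P is now false; R must hold, so R = True.
In (S | ~R), ~R is now false; S must hold, so S = True.
(V | ~S) with S = True leaves only V, so V = True.
(T) is a unit clause: T = True.
(~V | Q) with V = True leaves only Q, so Q = True.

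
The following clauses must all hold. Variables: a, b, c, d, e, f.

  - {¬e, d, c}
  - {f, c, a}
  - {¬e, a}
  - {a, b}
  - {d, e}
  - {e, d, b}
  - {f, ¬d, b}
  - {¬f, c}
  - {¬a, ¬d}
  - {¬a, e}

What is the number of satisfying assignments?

6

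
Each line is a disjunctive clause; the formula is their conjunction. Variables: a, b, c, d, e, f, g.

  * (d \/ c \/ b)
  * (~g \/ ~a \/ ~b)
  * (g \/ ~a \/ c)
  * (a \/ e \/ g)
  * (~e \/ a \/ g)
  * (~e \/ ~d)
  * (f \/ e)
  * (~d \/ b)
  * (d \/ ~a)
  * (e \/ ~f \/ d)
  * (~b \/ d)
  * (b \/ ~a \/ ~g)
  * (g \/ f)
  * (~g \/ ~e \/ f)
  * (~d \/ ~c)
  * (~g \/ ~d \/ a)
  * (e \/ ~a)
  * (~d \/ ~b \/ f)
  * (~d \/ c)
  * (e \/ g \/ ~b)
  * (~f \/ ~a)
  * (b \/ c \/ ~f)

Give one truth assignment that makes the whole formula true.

a=False, b=False, c=True, d=False, e=True, f=True, g=True

Try a = False.
Try b = False.
  then d is forced to False.
  then c is forced to True.
Try e = True.
  then g is forced to True.
  then f is forced to True.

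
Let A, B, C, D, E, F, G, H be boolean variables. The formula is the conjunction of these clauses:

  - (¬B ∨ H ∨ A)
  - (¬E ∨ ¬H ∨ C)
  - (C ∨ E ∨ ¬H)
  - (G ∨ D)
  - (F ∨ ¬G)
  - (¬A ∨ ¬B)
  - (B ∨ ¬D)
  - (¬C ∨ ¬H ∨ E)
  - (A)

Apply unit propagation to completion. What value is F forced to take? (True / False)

True

Unit clause (A) sets A = True.
In (¬B ∨ ¬A), ¬A is now false; ¬B must hold, so B = False.
In (¬D ∨ B), B is now false; ¬D must hold, so D = False.
(G ∨ D) with D = False leaves only G, so G = True.
In (F ∨ ¬G), ¬G is now false; F must hold, so F = True.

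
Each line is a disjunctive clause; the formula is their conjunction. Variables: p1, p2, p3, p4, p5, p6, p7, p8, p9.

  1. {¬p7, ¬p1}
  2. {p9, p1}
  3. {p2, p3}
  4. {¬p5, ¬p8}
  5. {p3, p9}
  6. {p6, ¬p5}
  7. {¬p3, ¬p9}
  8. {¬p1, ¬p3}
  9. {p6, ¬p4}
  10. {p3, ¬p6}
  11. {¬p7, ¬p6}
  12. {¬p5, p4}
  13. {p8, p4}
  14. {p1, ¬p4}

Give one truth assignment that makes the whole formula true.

p1 = True, p2 = True, p3 = False, p4 = False, p5 = False, p6 = False, p7 = False, p8 = True, p9 = True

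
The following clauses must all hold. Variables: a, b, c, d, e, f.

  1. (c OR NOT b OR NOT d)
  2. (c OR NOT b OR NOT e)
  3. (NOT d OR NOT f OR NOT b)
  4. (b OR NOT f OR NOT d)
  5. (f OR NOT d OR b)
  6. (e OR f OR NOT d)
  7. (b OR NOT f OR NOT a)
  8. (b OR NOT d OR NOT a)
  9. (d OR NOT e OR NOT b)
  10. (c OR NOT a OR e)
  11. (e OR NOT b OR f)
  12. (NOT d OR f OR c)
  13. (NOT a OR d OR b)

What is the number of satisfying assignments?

Split on b, then d.
  b=1, d=1: remaining (a,c,e,f) ∈ {(0,1,1,0); (1,1,1,0)} — 2.
  b=1, d=0: remaining (a,c,e,f) ∈ {(0,0,0,1); (0,1,0,1); (1,1,0,1)} — 3.
  b=0, d=1: a clause becomes empty — 0.
  b=0, d=0: forces a=0; c, e, f free → 2^3 = 8.
Total: 2 + 3 + 0 + 8 = 13.

13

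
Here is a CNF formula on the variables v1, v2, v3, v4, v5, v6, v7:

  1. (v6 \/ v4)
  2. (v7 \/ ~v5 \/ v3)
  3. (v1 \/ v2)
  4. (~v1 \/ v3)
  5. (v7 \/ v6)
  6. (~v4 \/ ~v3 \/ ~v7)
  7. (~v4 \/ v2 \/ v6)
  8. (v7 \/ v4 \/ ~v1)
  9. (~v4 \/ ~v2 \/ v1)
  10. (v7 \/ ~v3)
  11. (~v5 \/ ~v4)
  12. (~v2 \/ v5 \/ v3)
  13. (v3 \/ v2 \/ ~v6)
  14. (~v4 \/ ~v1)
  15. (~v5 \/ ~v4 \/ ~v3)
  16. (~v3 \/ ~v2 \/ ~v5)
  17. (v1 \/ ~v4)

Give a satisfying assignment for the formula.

Set v1 = True and propagate.
  then v3 is forced to True.
  then v7 is forced to True.
  then v4 is forced to False.
  then v6 is forced to True.
The remaining clauses are satisfied by v2 = False, v5 = True.
Check each clause:
  1. (v6 \/ v4) — v6 is true.
  2. (v7 \/ ~v5 \/ v3) — v3 is true.
  3. (v2 \/ v1) — v1 is true.
  4. (~v1 \/ v3) — v3 is true.
  5. (v7 \/ v6) — v6 is true.
  6. (~v4 \/ ~v7 \/ ~v3) — ~v4 is true.
  7. (v2 \/ v6 \/ ~v4) — ~v4 is true.
  8. (v4 \/ v7 \/ ~v1) — v7 is true.
  9. (~v4 \/ ~v2 \/ v1) — v1 is true.
  10. (~v3 \/ v7) — v7 is true.
  11. (~v5 \/ ~v4) — ~v4 is true.
  12. (v3 \/ ~v2 \/ v5) — v3 is true.
  13. (~v6 \/ v2 \/ v3) — v3 is true.
  14. (~v1 \/ ~v4) — ~v4 is true.
  15. (~v4 \/ ~v5 \/ ~v3) — ~v4 is true.
  16. (~v5 \/ ~v2 \/ ~v3) — ~v2 is true.
  17. (~v4 \/ v1) — v1 is true.

v1 = T  v2 = F  v3 = T  v4 = F  v5 = T  v6 = T  v7 = T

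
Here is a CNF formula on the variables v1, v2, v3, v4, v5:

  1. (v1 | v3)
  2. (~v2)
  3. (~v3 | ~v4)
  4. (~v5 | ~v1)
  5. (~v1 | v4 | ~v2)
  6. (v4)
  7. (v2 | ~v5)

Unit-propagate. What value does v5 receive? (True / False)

False

(~v2) is a unit clause: v2 = False.
Unit clause (v4) sets v4 = True.
From (~v3 | ~v4) and v4 = True: v3 = False.
(v3 | v1) with v3 = False leaves only v1, so v1 = True.
(~v1 | ~v5) with v1 = True leaves only ~v5, so v5 = False.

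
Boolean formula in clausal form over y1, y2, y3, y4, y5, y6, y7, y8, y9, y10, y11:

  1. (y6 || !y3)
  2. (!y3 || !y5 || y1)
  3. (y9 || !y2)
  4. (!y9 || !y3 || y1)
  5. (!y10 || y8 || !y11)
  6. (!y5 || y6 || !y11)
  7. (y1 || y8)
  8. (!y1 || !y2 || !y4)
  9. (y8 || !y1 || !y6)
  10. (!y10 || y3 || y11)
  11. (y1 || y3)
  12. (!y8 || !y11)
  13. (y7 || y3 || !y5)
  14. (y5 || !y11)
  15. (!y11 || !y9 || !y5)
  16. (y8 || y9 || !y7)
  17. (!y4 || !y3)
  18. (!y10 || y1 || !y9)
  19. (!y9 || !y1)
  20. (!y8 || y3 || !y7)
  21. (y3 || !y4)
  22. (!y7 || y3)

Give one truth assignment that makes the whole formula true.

y1=T, y2=F, y3=F, y4=F, y5=F, y6=T, y7=F, y8=T, y9=F, y10=F, y11=F

y2 occurs only negated in the remaining clauses — set y2 = False.
y4 occurs only negated in the remaining clauses — set y4 = False.
Branch on y1: take y1 = True.
  then y9 is forced to False.
Branch on y3: take y3 = False.
  then y7 is forced to False.
  then y5 is forced to False.
  then y11 is forced to False.
  then y10 is forced to False.
Branch on y6: take y6 = True.
  then y8 is forced to True.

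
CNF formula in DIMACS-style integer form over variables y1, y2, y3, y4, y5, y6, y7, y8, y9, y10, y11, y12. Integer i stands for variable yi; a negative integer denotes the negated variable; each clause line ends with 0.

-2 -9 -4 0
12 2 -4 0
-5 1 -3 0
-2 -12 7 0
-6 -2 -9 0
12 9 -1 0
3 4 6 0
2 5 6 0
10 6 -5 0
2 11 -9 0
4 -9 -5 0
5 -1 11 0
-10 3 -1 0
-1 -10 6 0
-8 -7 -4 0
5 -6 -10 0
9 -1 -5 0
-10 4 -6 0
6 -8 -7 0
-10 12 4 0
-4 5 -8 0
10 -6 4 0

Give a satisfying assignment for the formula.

y1=T, y2=F, y3=F, y4=T, y5=F, y6=T, y7=F, y8=F, y9=F, y10=F, y11=T, y12=T

Pure literal: y8 appears only negated; assign y8 = False.
y11 occurs only positively in the remaining clauses — set y11 = True.
Set y1 = True and propagate.
The remaining clauses are satisfied by y2 = False, y3 = False, y4 = True, y5 = False, y6 = True, y7 = False, y9 = False, y10 = False, y12 = True.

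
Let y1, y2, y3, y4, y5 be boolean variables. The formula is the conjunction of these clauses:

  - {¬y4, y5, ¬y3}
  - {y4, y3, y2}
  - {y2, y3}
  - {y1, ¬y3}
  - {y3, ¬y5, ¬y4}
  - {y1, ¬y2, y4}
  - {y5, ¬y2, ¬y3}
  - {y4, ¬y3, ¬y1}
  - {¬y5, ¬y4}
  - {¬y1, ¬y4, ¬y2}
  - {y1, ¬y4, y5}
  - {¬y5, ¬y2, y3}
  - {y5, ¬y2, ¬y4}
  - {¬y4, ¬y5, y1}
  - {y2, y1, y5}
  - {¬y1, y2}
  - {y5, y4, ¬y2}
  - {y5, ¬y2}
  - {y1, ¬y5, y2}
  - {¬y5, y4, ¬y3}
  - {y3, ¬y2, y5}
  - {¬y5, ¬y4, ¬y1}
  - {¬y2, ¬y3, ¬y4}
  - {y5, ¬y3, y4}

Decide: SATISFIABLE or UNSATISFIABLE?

UNSATISFIABLE

y5 = True:
  propagation gives y4=False, y3=False, y2=True; an empty clause results — contradiction.
y5 = False:
  propagation gives y2=False, y3=True, y4=False; an empty clause results — contradiction.
Every branch closes, so no satisfying assignment exists.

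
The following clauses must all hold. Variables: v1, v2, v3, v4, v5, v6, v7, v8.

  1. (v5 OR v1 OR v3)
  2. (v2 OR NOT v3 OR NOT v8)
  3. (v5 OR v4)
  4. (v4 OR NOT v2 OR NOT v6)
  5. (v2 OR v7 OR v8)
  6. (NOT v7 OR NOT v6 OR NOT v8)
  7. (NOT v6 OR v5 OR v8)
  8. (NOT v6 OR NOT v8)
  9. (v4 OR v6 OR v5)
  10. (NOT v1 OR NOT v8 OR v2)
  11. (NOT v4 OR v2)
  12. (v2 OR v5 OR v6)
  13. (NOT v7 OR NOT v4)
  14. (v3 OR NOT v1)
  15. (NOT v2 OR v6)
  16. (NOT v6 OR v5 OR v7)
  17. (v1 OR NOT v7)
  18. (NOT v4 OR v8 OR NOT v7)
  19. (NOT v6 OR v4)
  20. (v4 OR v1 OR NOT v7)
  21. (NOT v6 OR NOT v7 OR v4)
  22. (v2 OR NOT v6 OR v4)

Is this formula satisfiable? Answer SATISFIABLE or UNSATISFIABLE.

SATISFIABLE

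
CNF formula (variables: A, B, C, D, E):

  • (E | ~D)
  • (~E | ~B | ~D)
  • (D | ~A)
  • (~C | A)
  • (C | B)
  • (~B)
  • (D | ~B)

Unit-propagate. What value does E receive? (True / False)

Unit clause (~B) sets B = False.
(B | C): since B = False, the clause reduces to (C). C = True.
From (~C | A) and C = True: A = True.
(D | ~A) with A = True leaves only D, so D = True.
(~D | E): since D = True, the clause reduces to (E). E = True.

True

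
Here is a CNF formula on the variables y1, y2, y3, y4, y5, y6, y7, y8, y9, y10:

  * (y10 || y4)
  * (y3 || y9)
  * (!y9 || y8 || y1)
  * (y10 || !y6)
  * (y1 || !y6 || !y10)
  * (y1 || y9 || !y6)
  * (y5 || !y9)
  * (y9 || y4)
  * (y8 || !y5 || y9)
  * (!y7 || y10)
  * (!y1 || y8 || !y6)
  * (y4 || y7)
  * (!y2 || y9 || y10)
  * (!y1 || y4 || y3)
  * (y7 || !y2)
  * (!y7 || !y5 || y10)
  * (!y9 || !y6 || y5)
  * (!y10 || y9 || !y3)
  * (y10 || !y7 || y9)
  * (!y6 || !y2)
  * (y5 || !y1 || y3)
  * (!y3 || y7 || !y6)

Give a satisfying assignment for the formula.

y2 occurs only negated in the remaining clauses — set y2 = False.
Pure literal: y4 appears only positively; assign y4 = True.
Set y1 = True and propagate.
Set y3 = True and propagate.
The remaining clauses are satisfied by y5 = True, y6 = True, y7 = True, y8 = True, y9 = True, y10 = True.

y1=1, y2=0, y3=1, y4=1, y5=1, y6=1, y7=1, y8=1, y9=1, y10=1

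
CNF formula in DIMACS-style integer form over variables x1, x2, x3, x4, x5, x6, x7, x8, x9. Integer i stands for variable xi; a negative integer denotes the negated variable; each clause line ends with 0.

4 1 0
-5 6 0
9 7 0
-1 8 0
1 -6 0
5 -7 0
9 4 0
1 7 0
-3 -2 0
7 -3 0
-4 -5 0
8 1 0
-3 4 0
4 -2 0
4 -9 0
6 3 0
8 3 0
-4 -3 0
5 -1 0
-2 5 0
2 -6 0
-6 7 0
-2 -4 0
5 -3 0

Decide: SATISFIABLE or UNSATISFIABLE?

UNSATISFIABLE

x4 = True:
  propagation gives x5=False, x7=False, x9=True, x1=True; an empty clause results — contradiction.
x4 = False:
  propagation gives x1=True, x8=True, x9=True; an empty clause results — contradiction.
Every branch closes, so no satisfying assignment exists.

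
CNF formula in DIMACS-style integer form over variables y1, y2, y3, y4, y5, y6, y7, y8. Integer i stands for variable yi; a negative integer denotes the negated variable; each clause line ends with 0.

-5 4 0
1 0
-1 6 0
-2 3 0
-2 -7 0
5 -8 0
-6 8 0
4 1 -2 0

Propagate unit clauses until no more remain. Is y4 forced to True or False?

(y1) is a unit clause: y1 = True.
From (~y1 | y6) and y1 = True: y6 = True.
(y8 | ~y6) with y6 = True leaves only y8, so y8 = True.
In (y5 | ~y8), ~y8 is now false; y5 must hold, so y5 = True.
From (~y5 | y4) and y5 = True: y4 = True.

True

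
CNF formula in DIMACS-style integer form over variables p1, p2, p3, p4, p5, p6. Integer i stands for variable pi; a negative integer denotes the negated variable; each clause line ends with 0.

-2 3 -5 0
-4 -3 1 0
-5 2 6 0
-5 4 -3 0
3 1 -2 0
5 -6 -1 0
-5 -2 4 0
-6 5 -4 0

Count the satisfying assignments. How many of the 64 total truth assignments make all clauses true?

22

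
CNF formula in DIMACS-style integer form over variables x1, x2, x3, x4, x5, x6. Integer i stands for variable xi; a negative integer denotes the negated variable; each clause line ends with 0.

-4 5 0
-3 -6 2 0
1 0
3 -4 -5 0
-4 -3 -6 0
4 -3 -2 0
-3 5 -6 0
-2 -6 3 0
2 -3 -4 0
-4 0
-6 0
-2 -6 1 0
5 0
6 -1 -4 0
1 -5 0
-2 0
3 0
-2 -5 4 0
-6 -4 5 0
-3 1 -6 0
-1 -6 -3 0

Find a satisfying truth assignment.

(x1) is a unit clause, so x1 = True.
(~x4) is a unit clause, so x4 = False.
The clause (~x6) is unit: x6 must be False.
Unit propagation: (x5) forces x5 = True.
(~x2) is a unit clause, so x2 = False.
The clause (x3) is unit: x3 must be True.
Every clause has at least one true literal under this assignment.

x1=True, x2=False, x3=True, x4=False, x5=True, x6=False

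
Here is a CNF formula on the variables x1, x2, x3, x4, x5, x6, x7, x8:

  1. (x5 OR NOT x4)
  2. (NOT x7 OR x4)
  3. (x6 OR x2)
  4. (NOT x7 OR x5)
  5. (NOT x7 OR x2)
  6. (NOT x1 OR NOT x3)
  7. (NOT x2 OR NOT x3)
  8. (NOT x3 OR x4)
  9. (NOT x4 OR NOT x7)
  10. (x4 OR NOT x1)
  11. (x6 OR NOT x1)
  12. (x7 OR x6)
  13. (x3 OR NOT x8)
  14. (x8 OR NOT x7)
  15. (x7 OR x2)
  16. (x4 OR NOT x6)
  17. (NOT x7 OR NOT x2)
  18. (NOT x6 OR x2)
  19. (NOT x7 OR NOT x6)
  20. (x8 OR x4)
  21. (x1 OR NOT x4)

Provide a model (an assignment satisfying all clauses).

x1=True, x2=True, x3=False, x4=True, x5=True, x6=True, x7=False, x8=False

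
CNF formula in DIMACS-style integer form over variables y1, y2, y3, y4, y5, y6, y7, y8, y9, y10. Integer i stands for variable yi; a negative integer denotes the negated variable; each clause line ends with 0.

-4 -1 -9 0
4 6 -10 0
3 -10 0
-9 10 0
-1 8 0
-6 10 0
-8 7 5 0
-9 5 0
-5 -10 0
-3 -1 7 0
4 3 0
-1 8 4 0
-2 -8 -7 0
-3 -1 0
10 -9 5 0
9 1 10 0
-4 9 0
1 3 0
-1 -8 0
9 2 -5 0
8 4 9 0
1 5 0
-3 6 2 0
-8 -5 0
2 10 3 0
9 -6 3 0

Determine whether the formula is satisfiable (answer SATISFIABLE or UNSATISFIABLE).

UNSATISFIABLE

y1 = True:
  propagation gives y8=True; an empty clause results — contradiction.
y1 = False:
  propagation gives y3=True, y5=True, y10=False, y9=False; an empty clause results — contradiction.
Every branch closes, so no satisfying assignment exists.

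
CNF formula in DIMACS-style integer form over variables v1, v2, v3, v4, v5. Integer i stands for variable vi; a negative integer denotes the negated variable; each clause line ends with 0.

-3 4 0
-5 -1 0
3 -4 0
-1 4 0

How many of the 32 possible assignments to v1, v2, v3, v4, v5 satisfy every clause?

Split on v4, then v1.
  v4=1, v1=1: remaining (v2,v3,v5) ∈ {(0,1,0); (1,1,0)} — 2.
  v4=1, v1=0: remaining (v2,v3,v5) ∈ {(0,1,0); (0,1,1); (1,1,0); (1,1,1)} — 4.
  v4=0, v1=1: a clause becomes empty — 0.
  v4=0, v1=0: remaining (v2,v3,v5) ∈ {(0,0,0); (0,0,1); (1,0,0); (1,0,1)} — 4.
Total: 2 + 4 + 0 + 4 = 10.

10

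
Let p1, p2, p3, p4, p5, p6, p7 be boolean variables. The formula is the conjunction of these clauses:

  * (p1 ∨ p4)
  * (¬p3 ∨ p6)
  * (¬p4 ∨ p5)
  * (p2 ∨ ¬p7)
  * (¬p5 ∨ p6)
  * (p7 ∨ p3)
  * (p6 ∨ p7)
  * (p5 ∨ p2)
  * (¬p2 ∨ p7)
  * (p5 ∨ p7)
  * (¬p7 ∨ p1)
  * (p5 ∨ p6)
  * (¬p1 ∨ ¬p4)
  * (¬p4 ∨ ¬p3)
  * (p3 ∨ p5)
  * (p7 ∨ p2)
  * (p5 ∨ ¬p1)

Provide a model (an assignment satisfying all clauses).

p1 = 1, p2 = 1, p3 = 1, p4 = 0, p5 = 1, p6 = 1, p7 = 1

p6 occurs only positively in the remaining clauses — set p6 = True.
Branch on p1: take p1 = True.
  then p4 is forced to False.
  then p5 is forced to True.
The remaining clauses are satisfied by p2 = True, p3 = True, p7 = True.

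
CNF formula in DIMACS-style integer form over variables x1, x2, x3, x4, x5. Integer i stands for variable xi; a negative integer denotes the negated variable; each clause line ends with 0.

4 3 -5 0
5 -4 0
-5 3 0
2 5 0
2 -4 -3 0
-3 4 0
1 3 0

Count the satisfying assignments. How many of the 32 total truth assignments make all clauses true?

Satisfying assignments:
  x1=F x2=T x3=T x4=T x5=T
  x1=T x2=T x3=F x4=F x5=F
  x1=T x2=T x3=T x4=T x5=T
Count: 3.

3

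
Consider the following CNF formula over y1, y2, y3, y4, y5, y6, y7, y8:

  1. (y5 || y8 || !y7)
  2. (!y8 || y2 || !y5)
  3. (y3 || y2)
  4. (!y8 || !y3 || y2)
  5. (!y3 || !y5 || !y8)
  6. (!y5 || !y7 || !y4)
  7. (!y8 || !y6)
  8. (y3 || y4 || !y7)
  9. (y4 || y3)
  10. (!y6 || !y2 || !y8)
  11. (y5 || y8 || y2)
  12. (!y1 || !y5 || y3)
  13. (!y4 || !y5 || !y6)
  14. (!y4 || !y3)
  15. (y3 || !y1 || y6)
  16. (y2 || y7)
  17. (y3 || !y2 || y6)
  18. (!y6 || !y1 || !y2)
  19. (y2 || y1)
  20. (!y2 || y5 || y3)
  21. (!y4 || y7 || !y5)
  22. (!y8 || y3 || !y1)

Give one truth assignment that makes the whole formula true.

y1=F  y2=T  y3=T  y4=F  y5=T  y6=F  y7=T  y8=F

Branch on y1: take y1 = False.
  then y2 is forced to True.
Set y3 = True and propagate.
  then y4 is forced to False.
For the remaining variables, y5 = True, y6 = False, y7 = True, y8 = False works.
Every clause has at least one true literal under this assignment.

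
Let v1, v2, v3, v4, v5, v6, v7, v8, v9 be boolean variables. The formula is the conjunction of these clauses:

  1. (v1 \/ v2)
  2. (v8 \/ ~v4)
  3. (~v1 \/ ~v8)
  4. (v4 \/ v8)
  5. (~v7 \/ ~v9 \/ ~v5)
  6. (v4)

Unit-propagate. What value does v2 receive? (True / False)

True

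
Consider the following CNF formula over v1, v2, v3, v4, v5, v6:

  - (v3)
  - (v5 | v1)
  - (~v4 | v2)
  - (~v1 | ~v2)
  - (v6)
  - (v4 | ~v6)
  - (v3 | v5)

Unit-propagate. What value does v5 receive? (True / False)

(v3) stands alone — v3 = True.
(v6) stands alone — v6 = True.
From (~v6 | v4) and v6 = True: v4 = True.
In (v2 | ~v4), ~v4 is now false; v2 must hold, so v2 = True.
In (~v1 | ~v2), ~v2 is now false; ~v1 must hold, so v1 = False.
In (v1 | v5), v1 is now false; v5 must hold, so v5 = True.

True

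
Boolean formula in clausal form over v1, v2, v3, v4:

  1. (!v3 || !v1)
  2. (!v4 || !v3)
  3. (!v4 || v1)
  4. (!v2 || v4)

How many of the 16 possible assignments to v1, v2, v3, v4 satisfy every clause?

5

Satisfying assignments:
  v1=0 v2=0 v3=0 v4=0
  v1=0 v2=0 v3=1 v4=0
  v1=1 v2=0 v3=0 v4=0
  v1=1 v2=0 v3=0 v4=1
  v1=1 v2=1 v3=0 v4=1
Count: 5.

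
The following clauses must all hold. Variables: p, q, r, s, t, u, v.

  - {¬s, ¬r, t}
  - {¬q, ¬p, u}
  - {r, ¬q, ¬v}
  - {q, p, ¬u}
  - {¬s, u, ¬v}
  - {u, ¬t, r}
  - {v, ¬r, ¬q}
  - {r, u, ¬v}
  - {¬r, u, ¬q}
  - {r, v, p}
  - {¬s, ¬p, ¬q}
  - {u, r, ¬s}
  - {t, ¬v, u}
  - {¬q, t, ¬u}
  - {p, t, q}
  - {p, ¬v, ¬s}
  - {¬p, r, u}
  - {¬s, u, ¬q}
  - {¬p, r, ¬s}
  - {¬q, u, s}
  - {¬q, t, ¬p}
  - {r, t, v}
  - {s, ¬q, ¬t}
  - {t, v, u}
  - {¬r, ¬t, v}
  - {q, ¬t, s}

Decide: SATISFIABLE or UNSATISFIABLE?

SATISFIABLE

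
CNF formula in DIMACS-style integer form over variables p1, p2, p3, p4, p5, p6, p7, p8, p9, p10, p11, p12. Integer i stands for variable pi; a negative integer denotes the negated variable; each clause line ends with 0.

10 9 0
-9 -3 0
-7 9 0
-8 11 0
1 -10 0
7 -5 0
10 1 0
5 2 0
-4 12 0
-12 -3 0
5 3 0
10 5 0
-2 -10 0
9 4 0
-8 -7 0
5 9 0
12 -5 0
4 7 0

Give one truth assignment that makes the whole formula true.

p1 occurs only positively in the remaining clauses — set p1 = True.
Pure literal: p8 appears only negated; assign p8 = False.
Branch on p2: take p2 = False.
  then p5 is forced to True.
  then p7 is forced to True.
  then p9 is forced to True.
  then p3 is forced to False.
  then p12 is forced to True.
p4, p6, p10, p11 are now unconstrained; take p4 = True, p6 = True, p10 = False, p11 = False.
Every clause has at least one true literal under this assignment.

p1=1, p2=0, p3=0, p4=1, p5=1, p6=1, p7=1, p8=0, p9=1, p10=0, p11=0, p12=1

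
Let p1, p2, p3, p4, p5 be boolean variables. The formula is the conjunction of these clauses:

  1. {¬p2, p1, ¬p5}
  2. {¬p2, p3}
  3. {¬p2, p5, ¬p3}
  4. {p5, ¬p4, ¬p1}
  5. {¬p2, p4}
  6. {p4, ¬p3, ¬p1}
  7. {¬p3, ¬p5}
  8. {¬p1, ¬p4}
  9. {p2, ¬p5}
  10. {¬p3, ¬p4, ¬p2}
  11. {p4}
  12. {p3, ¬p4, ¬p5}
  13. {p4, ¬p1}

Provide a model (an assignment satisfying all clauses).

p1=0  p2=0  p3=1  p4=1  p5=0

The clause (p4) is unit: p4 must be True.
(¬p1) is a unit clause, so p1 = False.
Set p2 = False and propagate.
  then p5 is forced to False.
p3 is now unconstrained; take p3 = True.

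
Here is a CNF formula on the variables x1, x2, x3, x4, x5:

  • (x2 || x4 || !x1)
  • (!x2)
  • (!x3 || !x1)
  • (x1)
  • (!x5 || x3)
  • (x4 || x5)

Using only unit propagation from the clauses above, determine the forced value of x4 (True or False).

Unit clause (!x2) sets x2 = False.
(x1) stands alone — x1 = True.
(x4 || x2 || !x1) with x2 = False, x1 = True leaves only x4, so x4 = True.

True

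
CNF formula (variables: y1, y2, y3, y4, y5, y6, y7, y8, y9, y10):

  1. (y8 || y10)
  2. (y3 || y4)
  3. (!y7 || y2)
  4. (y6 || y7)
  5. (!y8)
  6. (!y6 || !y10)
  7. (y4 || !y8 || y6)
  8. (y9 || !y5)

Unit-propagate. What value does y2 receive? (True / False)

Unit clause (!y8) sets y8 = False.
From (y8 || y10) and y8 = False: y10 = True.
(!y6 || !y10): since y10 = True, the clause reduces to (!y6). y6 = False.
(y6 || y7): since y6 = False, the clause reduces to (y7). y7 = True.
(!y7 || y2): since y7 = True, the clause reduces to (y2). y2 = True.

True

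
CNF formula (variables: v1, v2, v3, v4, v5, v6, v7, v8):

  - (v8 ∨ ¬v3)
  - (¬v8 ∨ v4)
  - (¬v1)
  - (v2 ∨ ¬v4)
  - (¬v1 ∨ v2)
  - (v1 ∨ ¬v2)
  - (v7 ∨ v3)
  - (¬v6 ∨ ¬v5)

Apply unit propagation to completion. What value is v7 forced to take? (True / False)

True

(¬v1) stands alone — v1 = False.
From (¬v2 ∨ v1) and v1 = False: v2 = False.
(¬v4 ∨ v2): since v2 = False, the clause reduces to (¬v4). v4 = False.
In (v4 ∨ ¬v8), v4 is now false; ¬v8 must hold, so v8 = False.
In (v8 ∨ ¬v3), v8 is now false; ¬v3 must hold, so v3 = False.
(v7 ∨ v3): since v3 = False, the clause reduces to (v7). v7 = True.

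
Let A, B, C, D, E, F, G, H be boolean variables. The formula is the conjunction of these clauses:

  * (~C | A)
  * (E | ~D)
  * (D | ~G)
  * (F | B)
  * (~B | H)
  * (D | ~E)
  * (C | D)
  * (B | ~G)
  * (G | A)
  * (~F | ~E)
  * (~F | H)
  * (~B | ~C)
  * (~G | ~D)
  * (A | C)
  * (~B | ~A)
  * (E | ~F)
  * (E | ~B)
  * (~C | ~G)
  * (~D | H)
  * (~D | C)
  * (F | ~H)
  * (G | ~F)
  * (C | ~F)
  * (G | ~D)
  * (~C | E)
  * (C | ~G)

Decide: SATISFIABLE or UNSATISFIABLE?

UNSATISFIABLE

C = True:
  propagation gives A=True, B=False, F=True, G=False; an empty clause results — contradiction.
C = False:
  propagation gives D=True; an empty clause results — contradiction.
Every branch closes, so no satisfying assignment exists.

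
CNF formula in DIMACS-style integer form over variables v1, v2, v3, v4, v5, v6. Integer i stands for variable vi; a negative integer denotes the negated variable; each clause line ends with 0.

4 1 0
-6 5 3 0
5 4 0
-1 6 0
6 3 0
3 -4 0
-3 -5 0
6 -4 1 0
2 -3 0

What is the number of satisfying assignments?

Satisfying assignments:
  v1=F v2=T v3=T v4=T v5=F v6=T
  v1=T v2=F v3=F v4=F v5=T v6=T
  v1=T v2=T v3=F v4=F v5=T v6=T
  v1=T v2=T v3=T v4=T v5=F v6=T
That's 4 in total.

4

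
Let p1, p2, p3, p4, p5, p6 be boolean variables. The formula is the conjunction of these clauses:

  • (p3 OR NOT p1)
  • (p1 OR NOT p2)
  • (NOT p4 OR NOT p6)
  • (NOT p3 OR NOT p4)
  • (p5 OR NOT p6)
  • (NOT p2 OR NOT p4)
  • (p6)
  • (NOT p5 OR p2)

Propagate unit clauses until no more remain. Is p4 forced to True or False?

Unit clause (p6) sets p6 = True.
(NOT p4 OR NOT p6): since p6 = True, the clause reduces to (NOT p4). p4 = False.

False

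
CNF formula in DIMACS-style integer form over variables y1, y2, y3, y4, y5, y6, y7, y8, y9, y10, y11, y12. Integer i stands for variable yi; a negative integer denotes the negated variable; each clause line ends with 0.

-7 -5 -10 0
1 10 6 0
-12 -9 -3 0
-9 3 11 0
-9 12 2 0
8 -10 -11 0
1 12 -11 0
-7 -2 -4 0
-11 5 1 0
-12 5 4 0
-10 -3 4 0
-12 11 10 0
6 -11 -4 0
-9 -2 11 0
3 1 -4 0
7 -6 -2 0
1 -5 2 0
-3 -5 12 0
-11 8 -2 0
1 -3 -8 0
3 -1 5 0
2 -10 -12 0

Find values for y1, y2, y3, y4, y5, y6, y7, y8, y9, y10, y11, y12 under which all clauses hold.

Pure literal: y9 appears only negated; assign y9 = False.
Try y1 = True.
Set y2 = False and propagate.
Set y3 = True and propagate.
The remaining clauses are satisfied by y4 = False, y5 = False, y6 = True, y7 = True, y8 = True, y10 = False, y11 = False, y12 = False.
Every clause has at least one true literal under this assignment.
Check each clause:
  1. (NOT y10 OR NOT y7 OR NOT y5) — NOT y5 is true.
  2. (y1 OR y10 OR y6) — y1 is true.
  3. (NOT y12 OR NOT y9 OR NOT y3) — NOT y12 is true.
  4. (y11 OR NOT y9 OR y3) — y3 is true.
  5. (y2 OR NOT y9 OR y12) — NOT y9 is true.
  6. (NOT y10 OR NOT y11 OR y8) — y8 is true.
  7. (y12 OR y1 OR NOT y11) — y1 is true.
  8. (NOT y7 OR NOT y4 OR NOT y2) — NOT y4 is true.
  9. (NOT y11 OR y5 OR y1) — y1 is true.
  10. (y4 OR y5 OR NOT y12) — NOT y12 is true.
  11. (NOT y10 OR NOT y3 OR y4) — NOT y10 is true.
  12. (NOT y12 OR y11 OR y10) — NOT y12 is true.
  13. (NOT y4 OR NOT y11 OR y6) — NOT y4 is true.
  14. (NOT y9 OR y11 OR NOT y2) — NOT y2 is true.
  15. (NOT y4 OR y1 OR y3) — y1 is true.
  16. (y7 OR NOT y6 OR NOT y2) — NOT y2 is true.
  17. (NOT y5 OR y1 OR y2) — y1 is true.
  18. (y12 OR NOT y5 OR NOT y3) — NOT y5 is true.
  19. (y8 OR NOT y2 OR NOT y11) — y8 is true.
  20. (NOT y3 OR NOT y8 OR y1) — y1 is true.
  21. (NOT y1 OR y5 OR y3) — y3 is true.
  22. (NOT y10 OR y2 OR NOT y12) — NOT y12 is true.

y1=1, y2=0, y3=1, y4=0, y5=0, y6=1, y7=1, y8=1, y9=0, y10=0, y11=0, y12=0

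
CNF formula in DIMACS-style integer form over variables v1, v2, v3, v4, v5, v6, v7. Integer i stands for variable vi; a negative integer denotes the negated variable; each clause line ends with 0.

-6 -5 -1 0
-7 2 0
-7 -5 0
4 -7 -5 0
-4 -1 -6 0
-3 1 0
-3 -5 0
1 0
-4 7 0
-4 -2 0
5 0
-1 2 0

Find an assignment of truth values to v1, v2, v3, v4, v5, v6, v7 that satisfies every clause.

v1 = T, v2 = T, v3 = F, v4 = F, v5 = T, v6 = F, v7 = F

The clause (v1) is unit: v1 must be True.
The clause (v5) is unit: v5 must be True.
Unit propagation: (~v6) forces v6 = False.
Unit propagation: (~v7) forces v7 = False.
The clause (~v3) is unit: v3 must be False.
Unit propagation: (~v4) forces v4 = False.
Unit propagation: (v2) forces v2 = True.
Every clause has at least one true literal under this assignment.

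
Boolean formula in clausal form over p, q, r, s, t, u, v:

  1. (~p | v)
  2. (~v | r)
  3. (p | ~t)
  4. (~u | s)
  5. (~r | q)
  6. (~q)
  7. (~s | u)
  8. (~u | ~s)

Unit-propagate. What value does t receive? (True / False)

(~q) is a unit clause: q = False.
In (~r | q), q is now false; ~r must hold, so r = False.
In (~v | r), r is now false; ~v must hold, so v = False.
(~p | v): since v = False, the clause reduces to (~p). p = False.
In (p | ~t), p is now false; ~t must hold, so t = False.

False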